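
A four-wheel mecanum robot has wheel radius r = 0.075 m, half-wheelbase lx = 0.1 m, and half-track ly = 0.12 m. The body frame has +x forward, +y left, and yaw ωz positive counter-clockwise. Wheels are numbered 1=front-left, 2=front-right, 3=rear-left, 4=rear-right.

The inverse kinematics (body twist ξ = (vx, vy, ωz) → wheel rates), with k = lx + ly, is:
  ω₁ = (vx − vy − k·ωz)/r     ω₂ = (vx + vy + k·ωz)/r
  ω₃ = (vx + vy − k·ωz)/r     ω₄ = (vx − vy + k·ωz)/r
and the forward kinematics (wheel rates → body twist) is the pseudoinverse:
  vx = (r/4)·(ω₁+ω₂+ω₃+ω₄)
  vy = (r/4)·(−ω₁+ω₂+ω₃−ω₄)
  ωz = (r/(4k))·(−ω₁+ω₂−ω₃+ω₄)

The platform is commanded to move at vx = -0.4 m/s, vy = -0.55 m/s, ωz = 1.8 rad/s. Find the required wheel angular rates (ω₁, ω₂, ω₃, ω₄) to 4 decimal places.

k = lx + ly = 0.1 + 0.12 = 0.2200;  k·ωz = 0.2200·1.8 = 0.3960
ω₁ (FL) = (vx − vy − k·ωz)/r = -0.2460/0.075 = -3.2800
ω₂ (FR) = (vx + vy + k·ωz)/r = -0.5540/0.075 = -7.3867
ω₃ (RL) = (vx + vy − k·ωz)/r = -1.3460/0.075 = -17.9467
ω₄ (RR) = (vx − vy + k·ωz)/r = 0.5460/0.075 = 7.2800

(-3.2800, -7.3867, -17.9467, 7.2800)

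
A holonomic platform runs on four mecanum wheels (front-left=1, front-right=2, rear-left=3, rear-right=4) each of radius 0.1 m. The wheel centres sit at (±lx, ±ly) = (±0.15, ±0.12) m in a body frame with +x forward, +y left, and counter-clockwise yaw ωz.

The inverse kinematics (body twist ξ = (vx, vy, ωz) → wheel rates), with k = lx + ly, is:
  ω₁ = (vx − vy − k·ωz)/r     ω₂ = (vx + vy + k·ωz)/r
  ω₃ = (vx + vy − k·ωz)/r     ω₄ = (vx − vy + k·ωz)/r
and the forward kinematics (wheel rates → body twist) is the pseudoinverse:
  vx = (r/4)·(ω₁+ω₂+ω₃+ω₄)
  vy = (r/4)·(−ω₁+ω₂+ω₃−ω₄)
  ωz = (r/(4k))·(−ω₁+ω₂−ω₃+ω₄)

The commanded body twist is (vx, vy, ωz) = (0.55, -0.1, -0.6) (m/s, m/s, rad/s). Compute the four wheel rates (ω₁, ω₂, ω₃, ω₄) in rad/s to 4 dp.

k = lx + ly = 0.15 + 0.12 = 0.2700;  k·ωz = 0.2700·-0.6 = -0.1620
ω₁ (FL) = (vx − vy − k·ωz)/r = 0.8120/0.1 = 8.1200
ω₂ (FR) = (vx + vy + k·ωz)/r = 0.2880/0.1 = 2.8800
ω₃ (RL) = (vx + vy − k·ωz)/r = 0.6120/0.1 = 6.1200
ω₄ (RR) = (vx − vy + k·ωz)/r = 0.4880/0.1 = 4.8800

(8.1200, 2.8800, 6.1200, 4.8800)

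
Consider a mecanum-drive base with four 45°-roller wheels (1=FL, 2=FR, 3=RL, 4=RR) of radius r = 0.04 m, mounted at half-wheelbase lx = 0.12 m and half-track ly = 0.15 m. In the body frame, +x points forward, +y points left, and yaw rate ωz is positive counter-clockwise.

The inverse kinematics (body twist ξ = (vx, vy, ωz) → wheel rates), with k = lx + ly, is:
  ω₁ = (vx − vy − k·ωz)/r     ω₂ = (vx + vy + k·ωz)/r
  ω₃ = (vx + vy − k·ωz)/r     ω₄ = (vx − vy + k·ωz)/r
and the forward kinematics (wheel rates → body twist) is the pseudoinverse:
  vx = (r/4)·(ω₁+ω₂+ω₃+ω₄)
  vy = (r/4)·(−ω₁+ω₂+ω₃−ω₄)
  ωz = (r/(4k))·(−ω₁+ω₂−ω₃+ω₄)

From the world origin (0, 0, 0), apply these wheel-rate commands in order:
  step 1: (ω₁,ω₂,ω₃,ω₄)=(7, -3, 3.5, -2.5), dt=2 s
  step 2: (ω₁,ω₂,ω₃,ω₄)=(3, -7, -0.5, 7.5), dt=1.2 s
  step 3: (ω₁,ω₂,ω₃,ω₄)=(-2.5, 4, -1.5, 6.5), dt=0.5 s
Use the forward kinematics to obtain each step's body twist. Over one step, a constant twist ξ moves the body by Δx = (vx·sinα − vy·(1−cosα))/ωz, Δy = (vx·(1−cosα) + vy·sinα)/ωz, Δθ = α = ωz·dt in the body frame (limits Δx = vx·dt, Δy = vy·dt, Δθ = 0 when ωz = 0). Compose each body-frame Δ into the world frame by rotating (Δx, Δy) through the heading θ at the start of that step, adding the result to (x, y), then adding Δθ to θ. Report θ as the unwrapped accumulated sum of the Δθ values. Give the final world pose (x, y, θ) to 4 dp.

(-0.1486, -0.2539, -1.0056)

step 1: ξ=(vx,vy,ωz)=(0.0500, -0.0400, -0.5926), dt=2.0 → body Δ=(0.0361, -0.1152, -1.1852) → world pose (0.0361, -0.1152, -1.1852)
step 2: ξ=(vx,vy,ωz)=(0.0300, -0.1800, -0.0741), dt=1.2 → body Δ=(0.0264, -0.2173, -0.0889) → world pose (-0.1554, -0.2213, -1.2741)
step 3: ξ=(vx,vy,ωz)=(0.0650, -0.0150, 0.5370), dt=0.5 → body Δ=(0.0331, -0.0031, 0.2685) → world pose (-0.1486, -0.2539, -1.0056)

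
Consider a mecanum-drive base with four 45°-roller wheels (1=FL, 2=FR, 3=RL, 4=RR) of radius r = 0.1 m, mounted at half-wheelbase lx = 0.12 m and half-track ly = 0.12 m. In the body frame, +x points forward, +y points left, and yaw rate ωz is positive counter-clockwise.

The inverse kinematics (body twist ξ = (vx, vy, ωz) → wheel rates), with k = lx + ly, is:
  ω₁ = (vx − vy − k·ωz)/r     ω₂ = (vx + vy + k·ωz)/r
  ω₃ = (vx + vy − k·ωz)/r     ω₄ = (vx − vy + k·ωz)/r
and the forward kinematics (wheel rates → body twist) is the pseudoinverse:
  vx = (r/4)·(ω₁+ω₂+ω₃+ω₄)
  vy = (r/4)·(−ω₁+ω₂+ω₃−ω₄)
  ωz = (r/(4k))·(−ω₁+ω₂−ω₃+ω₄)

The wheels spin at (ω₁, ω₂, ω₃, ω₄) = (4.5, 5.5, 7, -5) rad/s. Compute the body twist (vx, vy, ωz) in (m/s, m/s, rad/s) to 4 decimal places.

k = lx + ly = 0.12 + 0.12 = 0.2400
ω₁+ω₂+ω₃+ω₄ = 12.0000  →  vx = (0.1/4)·12.0000 = 0.3000
−ω₁+ω₂+ω₃−ω₄ = 13.0000  →  vy = (0.1/4)·13.0000 = 0.3250
−ω₁+ω₂−ω₃+ω₄ = -11.0000  →  ωz = (0.1/0.9600)·-11.0000 = -1.1458

(0.3000, 0.3250, -1.1458)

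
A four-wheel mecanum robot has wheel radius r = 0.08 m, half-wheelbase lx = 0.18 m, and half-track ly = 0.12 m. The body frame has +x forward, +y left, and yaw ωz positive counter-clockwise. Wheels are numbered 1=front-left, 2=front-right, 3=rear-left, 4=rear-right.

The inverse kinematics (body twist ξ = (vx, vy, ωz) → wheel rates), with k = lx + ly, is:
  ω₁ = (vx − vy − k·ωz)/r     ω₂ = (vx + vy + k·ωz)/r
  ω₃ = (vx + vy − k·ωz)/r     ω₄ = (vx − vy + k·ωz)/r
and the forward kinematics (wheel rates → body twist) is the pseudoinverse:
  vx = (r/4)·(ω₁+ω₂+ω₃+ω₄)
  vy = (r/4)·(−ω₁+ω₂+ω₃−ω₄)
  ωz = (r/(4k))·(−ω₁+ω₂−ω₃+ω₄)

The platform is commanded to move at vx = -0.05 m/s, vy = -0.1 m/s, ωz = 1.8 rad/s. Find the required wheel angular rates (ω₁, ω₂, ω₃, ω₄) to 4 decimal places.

k = lx + ly = 0.18 + 0.12 = 0.3000;  k·ωz = 0.3000·1.8 = 0.5400
ω₁ (FL) = (vx − vy − k·ωz)/r = -0.4900/0.08 = -6.1250
ω₂ (FR) = (vx + vy + k·ωz)/r = 0.3900/0.08 = 4.8750
ω₃ (RL) = (vx + vy − k·ωz)/r = -0.6900/0.08 = -8.6250
ω₄ (RR) = (vx − vy + k·ωz)/r = 0.5900/0.08 = 7.3750

(-6.1250, 4.8750, -8.6250, 7.3750)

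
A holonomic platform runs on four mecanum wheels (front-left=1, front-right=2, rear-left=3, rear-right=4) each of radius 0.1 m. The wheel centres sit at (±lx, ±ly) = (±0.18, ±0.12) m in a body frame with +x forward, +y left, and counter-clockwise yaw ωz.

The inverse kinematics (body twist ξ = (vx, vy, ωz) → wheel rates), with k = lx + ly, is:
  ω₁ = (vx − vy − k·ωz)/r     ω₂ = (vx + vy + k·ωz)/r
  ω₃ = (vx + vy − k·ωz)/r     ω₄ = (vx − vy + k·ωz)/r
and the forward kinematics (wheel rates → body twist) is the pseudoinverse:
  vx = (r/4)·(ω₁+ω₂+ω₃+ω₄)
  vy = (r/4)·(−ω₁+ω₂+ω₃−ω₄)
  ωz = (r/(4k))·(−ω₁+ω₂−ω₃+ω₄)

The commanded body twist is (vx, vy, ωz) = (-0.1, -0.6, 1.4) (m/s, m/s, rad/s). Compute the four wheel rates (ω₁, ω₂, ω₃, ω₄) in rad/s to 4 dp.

(0.8000, -2.8000, -11.2000, 9.2000)

k = lx + ly = 0.18 + 0.12 = 0.3000;  k·ωz = 0.3000·1.4 = 0.4200
ω₁ (FL) = (vx − vy − k·ωz)/r = 0.0800/0.1 = 0.8000
ω₂ (FR) = (vx + vy + k·ωz)/r = -0.2800/0.1 = -2.8000
ω₃ (RL) = (vx + vy − k·ωz)/r = -1.1200/0.1 = -11.2000
ω₄ (RR) = (vx − vy + k·ωz)/r = 0.9200/0.1 = 9.2000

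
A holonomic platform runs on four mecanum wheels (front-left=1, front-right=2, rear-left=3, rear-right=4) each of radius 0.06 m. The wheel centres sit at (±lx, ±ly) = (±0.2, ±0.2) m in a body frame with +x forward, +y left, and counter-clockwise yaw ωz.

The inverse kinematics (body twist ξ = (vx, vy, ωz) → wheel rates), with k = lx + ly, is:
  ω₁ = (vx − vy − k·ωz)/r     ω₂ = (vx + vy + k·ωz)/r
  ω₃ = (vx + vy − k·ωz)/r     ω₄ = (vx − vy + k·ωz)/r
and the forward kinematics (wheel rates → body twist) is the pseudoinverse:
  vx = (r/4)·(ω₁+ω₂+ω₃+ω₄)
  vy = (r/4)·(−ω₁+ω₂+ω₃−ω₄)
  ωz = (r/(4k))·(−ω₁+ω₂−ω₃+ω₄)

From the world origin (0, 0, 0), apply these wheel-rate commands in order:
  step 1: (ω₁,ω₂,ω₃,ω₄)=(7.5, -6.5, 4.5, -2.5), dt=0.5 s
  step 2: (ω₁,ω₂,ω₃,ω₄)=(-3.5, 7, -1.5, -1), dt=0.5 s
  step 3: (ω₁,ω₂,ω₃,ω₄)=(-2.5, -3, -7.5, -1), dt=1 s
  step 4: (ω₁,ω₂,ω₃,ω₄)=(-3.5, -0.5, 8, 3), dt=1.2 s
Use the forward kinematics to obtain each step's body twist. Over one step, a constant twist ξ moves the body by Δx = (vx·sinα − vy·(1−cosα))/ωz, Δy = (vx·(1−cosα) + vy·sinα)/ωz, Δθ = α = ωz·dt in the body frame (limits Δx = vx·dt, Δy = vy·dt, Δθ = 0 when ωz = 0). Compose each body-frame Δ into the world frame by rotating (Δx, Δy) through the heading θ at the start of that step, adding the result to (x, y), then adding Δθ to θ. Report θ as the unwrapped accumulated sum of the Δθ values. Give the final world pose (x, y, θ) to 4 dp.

(-0.0494, 0.0683, -0.0525)

step 1: ξ=(vx,vy,ωz)=(0.0450, -0.1050, -0.7875), dt=0.5 → body Δ=(0.0117, -0.0555, -0.3937) → world pose (0.0117, -0.0555, -0.3937)
step 2: ξ=(vx,vy,ωz)=(0.0150, 0.1500, 0.4125), dt=0.5 → body Δ=(-0.0003, 0.0752, 0.2063) → world pose (0.0403, 0.0141, -0.1875)
step 3: ξ=(vx,vy,ωz)=(-0.2100, -0.1050, 0.2250), dt=1.0 → body Δ=(-0.1965, -0.1276, 0.2250) → world pose (-0.1765, -0.0747, 0.0375)
step 4: ξ=(vx,vy,ωz)=(0.1050, 0.1200, -0.0750), dt=1.2 → body Δ=(0.1323, 0.1381, -0.0900) → world pose (-0.0494, 0.0683, -0.0525)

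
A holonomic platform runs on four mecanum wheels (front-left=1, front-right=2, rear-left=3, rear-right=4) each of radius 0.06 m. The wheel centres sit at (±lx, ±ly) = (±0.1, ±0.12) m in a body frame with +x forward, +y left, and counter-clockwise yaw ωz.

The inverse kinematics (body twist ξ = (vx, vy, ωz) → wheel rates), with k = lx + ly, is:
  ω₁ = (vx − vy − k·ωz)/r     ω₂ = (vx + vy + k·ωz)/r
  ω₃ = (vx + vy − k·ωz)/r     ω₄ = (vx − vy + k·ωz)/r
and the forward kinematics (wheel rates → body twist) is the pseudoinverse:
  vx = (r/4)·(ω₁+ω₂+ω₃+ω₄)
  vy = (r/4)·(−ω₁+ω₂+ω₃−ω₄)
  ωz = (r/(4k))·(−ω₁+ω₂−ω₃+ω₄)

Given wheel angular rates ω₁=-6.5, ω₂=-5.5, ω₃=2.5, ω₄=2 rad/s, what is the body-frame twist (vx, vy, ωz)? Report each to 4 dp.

k = lx + ly = 0.1 + 0.12 = 0.2200
ω₁+ω₂+ω₃+ω₄ = -7.5000  →  vx = (0.06/4)·-7.5000 = -0.1125
−ω₁+ω₂+ω₃−ω₄ = 1.5000  →  vy = (0.06/4)·1.5000 = 0.0225
−ω₁+ω₂−ω₃+ω₄ = 0.5000  →  ωz = (0.06/0.8800)·0.5000 = 0.0341

(-0.1125, 0.0225, 0.0341)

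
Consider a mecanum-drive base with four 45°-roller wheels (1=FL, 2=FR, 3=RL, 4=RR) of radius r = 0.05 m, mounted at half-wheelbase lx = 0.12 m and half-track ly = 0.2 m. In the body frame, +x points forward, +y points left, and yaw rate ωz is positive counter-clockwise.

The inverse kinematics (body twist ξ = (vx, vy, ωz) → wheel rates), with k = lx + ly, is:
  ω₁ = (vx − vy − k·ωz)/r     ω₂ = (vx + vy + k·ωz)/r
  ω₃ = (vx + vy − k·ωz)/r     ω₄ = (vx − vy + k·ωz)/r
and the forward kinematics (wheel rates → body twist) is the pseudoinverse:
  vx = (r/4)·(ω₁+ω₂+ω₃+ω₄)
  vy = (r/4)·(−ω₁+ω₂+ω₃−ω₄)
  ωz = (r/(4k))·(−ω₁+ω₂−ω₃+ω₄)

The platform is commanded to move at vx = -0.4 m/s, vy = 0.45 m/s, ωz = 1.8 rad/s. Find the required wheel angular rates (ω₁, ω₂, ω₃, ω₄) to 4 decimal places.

(-28.5200, 12.5200, -10.5200, -5.4800)

k = lx + ly = 0.12 + 0.2 = 0.3200;  k·ωz = 0.3200·1.8 = 0.5760
ω₁ (FL) = (vx − vy − k·ωz)/r = -1.4260/0.05 = -28.5200
ω₂ (FR) = (vx + vy + k·ωz)/r = 0.6260/0.05 = 12.5200
ω₃ (RL) = (vx + vy − k·ωz)/r = -0.5260/0.05 = -10.5200
ω₄ (RR) = (vx − vy + k·ωz)/r = -0.2740/0.05 = -5.4800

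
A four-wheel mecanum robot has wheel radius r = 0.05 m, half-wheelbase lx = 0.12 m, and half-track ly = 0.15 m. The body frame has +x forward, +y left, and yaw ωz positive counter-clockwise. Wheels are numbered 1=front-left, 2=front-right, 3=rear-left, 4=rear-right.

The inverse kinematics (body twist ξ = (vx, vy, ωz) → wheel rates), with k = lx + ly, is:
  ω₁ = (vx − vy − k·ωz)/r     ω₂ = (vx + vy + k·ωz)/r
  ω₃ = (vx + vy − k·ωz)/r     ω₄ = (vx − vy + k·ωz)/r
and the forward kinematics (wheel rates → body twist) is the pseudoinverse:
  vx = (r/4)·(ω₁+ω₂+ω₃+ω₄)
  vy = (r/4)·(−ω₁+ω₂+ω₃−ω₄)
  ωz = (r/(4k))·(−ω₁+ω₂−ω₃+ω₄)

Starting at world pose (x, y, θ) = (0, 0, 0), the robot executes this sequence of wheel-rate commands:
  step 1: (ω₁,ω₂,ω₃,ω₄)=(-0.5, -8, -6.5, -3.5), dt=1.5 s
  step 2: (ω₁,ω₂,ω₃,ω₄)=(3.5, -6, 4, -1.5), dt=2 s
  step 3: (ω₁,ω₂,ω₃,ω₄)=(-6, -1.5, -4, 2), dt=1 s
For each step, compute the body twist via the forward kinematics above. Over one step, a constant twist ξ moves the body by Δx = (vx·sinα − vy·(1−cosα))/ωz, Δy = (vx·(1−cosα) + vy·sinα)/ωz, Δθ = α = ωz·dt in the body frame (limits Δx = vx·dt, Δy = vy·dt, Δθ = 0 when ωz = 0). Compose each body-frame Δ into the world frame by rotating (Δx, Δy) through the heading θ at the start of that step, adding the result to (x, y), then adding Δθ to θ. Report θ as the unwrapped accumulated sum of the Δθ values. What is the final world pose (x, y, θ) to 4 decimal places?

(-0.4813, -0.0744, -1.2153)

step 1: ξ=(vx,vy,ωz)=(-0.2313, -0.1313, -0.2083), dt=1.5 → body Δ=(-0.3718, -0.1399, -0.3125) → world pose (-0.3718, -0.1399, -0.3125)
step 2: ξ=(vx,vy,ωz)=(0.0000, -0.0500, -0.6944), dt=2.0 → body Δ=(-0.0590, -0.0708, -1.3889) → world pose (-0.4497, -0.1892, -1.7014)
step 3: ξ=(vx,vy,ωz)=(-0.1188, -0.0187, 0.4861), dt=1.0 → body Δ=(-0.1097, -0.0463, 0.4861) → world pose (-0.4813, -0.0744, -1.2153)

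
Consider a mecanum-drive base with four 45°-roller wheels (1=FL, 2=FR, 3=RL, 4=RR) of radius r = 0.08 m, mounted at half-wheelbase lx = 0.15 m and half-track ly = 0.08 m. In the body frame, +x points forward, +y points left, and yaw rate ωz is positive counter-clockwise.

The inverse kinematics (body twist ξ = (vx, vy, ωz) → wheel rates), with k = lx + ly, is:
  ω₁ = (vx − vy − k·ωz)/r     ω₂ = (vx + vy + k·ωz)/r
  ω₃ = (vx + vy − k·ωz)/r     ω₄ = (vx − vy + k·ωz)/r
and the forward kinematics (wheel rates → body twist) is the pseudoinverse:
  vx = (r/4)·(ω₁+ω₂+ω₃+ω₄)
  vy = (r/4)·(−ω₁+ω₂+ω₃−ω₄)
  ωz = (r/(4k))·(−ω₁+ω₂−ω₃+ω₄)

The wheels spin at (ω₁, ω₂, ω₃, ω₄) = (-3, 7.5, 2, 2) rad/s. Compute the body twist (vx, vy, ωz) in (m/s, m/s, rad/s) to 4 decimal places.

k = lx + ly = 0.15 + 0.08 = 0.2300
ω₁+ω₂+ω₃+ω₄ = 8.5000  →  vx = (0.08/4)·8.5000 = 0.1700
−ω₁+ω₂+ω₃−ω₄ = 10.5000  →  vy = (0.08/4)·10.5000 = 0.2100
−ω₁+ω₂−ω₃+ω₄ = 10.5000  →  ωz = (0.08/0.9200)·10.5000 = 0.9130

(0.1700, 0.2100, 0.9130)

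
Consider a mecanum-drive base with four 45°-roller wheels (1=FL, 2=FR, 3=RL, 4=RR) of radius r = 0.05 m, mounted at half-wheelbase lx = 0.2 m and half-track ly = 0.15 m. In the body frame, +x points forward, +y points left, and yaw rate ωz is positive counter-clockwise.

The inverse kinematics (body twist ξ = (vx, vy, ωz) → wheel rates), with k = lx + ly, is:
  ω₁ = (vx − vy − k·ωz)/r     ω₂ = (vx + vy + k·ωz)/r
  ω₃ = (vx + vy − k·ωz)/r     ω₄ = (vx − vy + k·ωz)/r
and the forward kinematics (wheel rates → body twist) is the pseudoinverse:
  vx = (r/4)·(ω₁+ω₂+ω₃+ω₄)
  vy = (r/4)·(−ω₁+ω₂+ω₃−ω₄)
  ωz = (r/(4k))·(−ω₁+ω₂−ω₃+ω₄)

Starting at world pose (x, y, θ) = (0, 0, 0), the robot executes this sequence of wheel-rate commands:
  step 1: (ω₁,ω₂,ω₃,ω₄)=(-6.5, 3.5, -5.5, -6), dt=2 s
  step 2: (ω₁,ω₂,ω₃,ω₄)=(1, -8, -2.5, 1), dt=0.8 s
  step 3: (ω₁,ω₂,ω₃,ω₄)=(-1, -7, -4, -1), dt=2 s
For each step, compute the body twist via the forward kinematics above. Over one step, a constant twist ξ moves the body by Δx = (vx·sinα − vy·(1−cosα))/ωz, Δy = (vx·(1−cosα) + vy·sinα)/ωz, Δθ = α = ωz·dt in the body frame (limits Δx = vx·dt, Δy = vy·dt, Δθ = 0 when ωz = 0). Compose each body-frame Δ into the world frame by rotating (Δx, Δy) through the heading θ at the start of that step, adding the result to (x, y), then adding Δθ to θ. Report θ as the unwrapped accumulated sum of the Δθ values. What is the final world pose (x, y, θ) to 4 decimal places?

(-0.6271, -0.3627, 0.3071)

step 1: ξ=(vx,vy,ωz)=(-0.1813, 0.1313, 0.3393), dt=2.0 → body Δ=(-0.4210, 0.1245, 0.6786) → world pose (-0.4210, 0.1245, 0.6786)
step 2: ξ=(vx,vy,ωz)=(-0.1063, -0.1562, -0.1964), dt=0.8 → body Δ=(-0.0945, -0.1178, -0.1571) → world pose (-0.4206, -0.0265, 0.5214)
step 3: ξ=(vx,vy,ωz)=(-0.1625, -0.1125, -0.1071), dt=2.0 → body Δ=(-0.3465, -0.1886, -0.2143) → world pose (-0.6271, -0.3627, 0.3071)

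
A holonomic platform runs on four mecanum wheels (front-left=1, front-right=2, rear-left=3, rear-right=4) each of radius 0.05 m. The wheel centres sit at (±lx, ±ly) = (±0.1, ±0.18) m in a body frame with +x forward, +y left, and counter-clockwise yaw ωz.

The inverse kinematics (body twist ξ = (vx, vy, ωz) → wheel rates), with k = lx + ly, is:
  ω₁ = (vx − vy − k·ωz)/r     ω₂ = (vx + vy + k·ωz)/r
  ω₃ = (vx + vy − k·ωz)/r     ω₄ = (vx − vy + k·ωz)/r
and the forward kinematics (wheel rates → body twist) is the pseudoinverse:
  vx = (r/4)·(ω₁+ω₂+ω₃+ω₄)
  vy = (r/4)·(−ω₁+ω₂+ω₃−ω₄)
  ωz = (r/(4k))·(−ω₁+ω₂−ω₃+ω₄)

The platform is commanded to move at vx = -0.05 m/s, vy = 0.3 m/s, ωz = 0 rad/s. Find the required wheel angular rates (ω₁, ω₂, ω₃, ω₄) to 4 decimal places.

k = lx + ly = 0.1 + 0.18 = 0.2800;  k·ωz = 0.2800·0 = 0.0000
ω₁ (FL) = (vx − vy − k·ωz)/r = -0.3500/0.05 = -7.0000
ω₂ (FR) = (vx + vy + k·ωz)/r = 0.2500/0.05 = 5.0000
ω₃ (RL) = (vx + vy − k·ωz)/r = 0.2500/0.05 = 5.0000
ω₄ (RR) = (vx − vy + k·ωz)/r = -0.3500/0.05 = -7.0000

(-7.0000, 5.0000, 5.0000, -7.0000)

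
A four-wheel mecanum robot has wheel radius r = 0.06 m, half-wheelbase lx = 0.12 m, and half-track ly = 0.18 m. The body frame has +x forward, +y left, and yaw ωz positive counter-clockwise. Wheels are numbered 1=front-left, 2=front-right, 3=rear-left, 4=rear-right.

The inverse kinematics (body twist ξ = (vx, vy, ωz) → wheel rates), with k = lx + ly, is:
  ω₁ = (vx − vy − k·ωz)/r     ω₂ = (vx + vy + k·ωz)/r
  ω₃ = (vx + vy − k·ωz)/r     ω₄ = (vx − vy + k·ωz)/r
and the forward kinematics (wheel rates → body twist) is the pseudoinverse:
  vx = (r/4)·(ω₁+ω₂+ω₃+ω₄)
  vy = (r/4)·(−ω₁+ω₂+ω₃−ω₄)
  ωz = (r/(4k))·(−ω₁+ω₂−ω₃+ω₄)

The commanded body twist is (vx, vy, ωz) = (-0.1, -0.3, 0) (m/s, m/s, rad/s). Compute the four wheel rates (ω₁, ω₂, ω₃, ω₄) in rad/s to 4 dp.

(3.3333, -6.6667, -6.6667, 3.3333)

k = lx + ly = 0.12 + 0.18 = 0.3000;  k·ωz = 0.3000·0 = 0.0000
ω₁ (FL) = (vx − vy − k·ωz)/r = 0.2000/0.06 = 3.3333
ω₂ (FR) = (vx + vy + k·ωz)/r = -0.4000/0.06 = -6.6667
ω₃ (RL) = (vx + vy − k·ωz)/r = -0.4000/0.06 = -6.6667
ω₄ (RR) = (vx − vy + k·ωz)/r = 0.2000/0.06 = 3.3333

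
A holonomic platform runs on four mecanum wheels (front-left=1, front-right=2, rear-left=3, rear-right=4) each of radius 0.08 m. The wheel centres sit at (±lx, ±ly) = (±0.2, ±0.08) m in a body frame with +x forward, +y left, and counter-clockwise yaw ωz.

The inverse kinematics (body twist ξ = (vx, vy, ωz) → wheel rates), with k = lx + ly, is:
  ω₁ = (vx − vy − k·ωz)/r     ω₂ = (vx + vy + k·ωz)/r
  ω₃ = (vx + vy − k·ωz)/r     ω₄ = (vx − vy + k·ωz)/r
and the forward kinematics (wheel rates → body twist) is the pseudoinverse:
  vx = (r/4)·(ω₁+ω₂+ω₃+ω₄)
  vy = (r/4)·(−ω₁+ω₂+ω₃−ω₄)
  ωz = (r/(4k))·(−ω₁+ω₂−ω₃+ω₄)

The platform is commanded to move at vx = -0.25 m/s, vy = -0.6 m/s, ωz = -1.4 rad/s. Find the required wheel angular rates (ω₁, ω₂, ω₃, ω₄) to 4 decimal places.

(9.2750, -15.5250, -5.7250, -0.5250)

k = lx + ly = 0.2 + 0.08 = 0.2800;  k·ωz = 0.2800·-1.4 = -0.3920
ω₁ (FL) = (vx − vy − k·ωz)/r = 0.7420/0.08 = 9.2750
ω₂ (FR) = (vx + vy + k·ωz)/r = -1.2420/0.08 = -15.5250
ω₃ (RL) = (vx + vy − k·ωz)/r = -0.4580/0.08 = -5.7250
ω₄ (RR) = (vx − vy + k·ωz)/r = -0.0420/0.08 = -0.5250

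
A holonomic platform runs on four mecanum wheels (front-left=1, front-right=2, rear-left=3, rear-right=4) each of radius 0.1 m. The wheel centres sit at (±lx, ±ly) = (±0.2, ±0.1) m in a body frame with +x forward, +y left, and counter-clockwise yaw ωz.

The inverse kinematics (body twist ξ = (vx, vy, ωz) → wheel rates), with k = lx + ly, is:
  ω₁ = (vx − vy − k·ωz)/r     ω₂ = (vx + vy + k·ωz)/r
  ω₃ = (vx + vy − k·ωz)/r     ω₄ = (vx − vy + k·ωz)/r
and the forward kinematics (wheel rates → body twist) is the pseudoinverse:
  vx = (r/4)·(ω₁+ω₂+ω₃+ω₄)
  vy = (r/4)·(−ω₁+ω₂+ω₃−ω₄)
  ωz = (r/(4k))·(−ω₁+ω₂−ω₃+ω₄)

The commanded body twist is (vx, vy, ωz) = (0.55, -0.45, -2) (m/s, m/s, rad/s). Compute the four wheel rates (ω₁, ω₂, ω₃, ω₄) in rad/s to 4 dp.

k = lx + ly = 0.2 + 0.1 = 0.3000;  k·ωz = 0.3000·-2 = -0.6000
ω₁ (FL) = (vx − vy − k·ωz)/r = 1.6000/0.1 = 16.0000
ω₂ (FR) = (vx + vy + k·ωz)/r = -0.5000/0.1 = -5.0000
ω₃ (RL) = (vx + vy − k·ωz)/r = 0.7000/0.1 = 7.0000
ω₄ (RR) = (vx − vy + k·ωz)/r = 0.4000/0.1 = 4.0000

(16.0000, -5.0000, 7.0000, 4.0000)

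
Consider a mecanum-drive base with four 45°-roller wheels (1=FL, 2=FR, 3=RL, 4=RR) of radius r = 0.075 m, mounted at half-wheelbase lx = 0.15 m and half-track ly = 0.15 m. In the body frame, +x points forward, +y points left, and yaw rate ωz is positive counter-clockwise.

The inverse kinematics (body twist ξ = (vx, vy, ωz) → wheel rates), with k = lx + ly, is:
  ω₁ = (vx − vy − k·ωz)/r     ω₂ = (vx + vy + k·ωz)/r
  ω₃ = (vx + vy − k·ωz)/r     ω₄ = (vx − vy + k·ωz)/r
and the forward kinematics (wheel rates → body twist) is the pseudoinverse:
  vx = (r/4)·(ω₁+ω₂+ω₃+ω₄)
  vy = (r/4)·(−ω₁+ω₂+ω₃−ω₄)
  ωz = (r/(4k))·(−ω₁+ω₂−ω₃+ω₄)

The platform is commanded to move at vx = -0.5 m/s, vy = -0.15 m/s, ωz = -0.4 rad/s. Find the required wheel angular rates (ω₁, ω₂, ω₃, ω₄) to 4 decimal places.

k = lx + ly = 0.15 + 0.15 = 0.3000;  k·ωz = 0.3000·-0.4 = -0.1200
ω₁ (FL) = (vx − vy − k·ωz)/r = -0.2300/0.075 = -3.0667
ω₂ (FR) = (vx + vy + k·ωz)/r = -0.7700/0.075 = -10.2667
ω₃ (RL) = (vx + vy − k·ωz)/r = -0.5300/0.075 = -7.0667
ω₄ (RR) = (vx − vy + k·ωz)/r = -0.4700/0.075 = -6.2667

(-3.0667, -10.2667, -7.0667, -6.2667)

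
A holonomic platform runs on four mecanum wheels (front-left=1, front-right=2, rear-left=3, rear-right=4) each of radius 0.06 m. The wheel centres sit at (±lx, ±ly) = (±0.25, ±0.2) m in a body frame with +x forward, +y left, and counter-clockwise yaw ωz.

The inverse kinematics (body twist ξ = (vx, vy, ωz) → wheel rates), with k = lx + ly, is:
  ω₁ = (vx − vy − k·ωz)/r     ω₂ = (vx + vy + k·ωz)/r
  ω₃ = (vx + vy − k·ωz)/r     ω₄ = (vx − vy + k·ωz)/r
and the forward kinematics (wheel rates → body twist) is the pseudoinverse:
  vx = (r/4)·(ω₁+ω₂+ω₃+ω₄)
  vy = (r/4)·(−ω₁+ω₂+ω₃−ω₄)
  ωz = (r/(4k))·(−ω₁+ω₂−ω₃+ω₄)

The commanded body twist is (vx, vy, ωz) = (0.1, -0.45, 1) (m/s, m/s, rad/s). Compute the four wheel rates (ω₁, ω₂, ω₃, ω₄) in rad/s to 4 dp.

(1.6667, 1.6667, -13.3333, 16.6667)

k = lx + ly = 0.25 + 0.2 = 0.4500;  k·ωz = 0.4500·1 = 0.4500
ω₁ (FL) = (vx − vy − k·ωz)/r = 0.1000/0.06 = 1.6667
ω₂ (FR) = (vx + vy + k·ωz)/r = 0.1000/0.06 = 1.6667
ω₃ (RL) = (vx + vy − k·ωz)/r = -0.8000/0.06 = -13.3333
ω₄ (RR) = (vx − vy + k·ωz)/r = 1.0000/0.06 = 16.6667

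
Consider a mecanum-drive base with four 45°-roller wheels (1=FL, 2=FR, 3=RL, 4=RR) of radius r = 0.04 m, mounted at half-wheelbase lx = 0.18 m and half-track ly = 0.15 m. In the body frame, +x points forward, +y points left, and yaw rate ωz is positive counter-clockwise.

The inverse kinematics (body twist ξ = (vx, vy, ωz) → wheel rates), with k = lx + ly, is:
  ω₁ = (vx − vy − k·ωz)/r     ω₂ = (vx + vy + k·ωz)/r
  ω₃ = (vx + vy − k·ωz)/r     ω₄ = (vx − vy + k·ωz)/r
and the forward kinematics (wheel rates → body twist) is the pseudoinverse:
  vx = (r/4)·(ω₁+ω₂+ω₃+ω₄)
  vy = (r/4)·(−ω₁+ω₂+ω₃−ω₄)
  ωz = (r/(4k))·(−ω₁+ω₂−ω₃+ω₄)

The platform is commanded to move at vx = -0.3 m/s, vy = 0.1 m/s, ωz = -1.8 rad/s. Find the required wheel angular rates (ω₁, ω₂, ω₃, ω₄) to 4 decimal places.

(4.8500, -19.8500, 9.8500, -24.8500)

k = lx + ly = 0.18 + 0.15 = 0.3300;  k·ωz = 0.3300·-1.8 = -0.5940
ω₁ (FL) = (vx − vy − k·ωz)/r = 0.1940/0.04 = 4.8500
ω₂ (FR) = (vx + vy + k·ωz)/r = -0.7940/0.04 = -19.8500
ω₃ (RL) = (vx + vy − k·ωz)/r = 0.3940/0.04 = 9.8500
ω₄ (RR) = (vx − vy + k·ωz)/r = -0.9940/0.04 = -24.8500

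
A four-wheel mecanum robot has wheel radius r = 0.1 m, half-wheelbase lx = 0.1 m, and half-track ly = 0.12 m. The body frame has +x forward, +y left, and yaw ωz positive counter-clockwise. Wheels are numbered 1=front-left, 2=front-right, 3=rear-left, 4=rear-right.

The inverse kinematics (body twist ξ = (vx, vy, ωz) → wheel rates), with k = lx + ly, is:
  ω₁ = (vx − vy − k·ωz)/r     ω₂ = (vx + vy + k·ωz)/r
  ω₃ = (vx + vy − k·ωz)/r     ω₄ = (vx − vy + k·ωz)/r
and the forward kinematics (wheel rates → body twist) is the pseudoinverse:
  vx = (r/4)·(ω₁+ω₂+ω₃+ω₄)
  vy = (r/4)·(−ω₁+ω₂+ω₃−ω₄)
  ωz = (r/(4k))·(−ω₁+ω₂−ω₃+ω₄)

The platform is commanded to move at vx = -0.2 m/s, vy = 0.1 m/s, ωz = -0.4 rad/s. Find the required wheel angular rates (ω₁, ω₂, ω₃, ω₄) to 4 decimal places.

k = lx + ly = 0.1 + 0.12 = 0.2200;  k·ωz = 0.2200·-0.4 = -0.0880
ω₁ (FL) = (vx − vy − k·ωz)/r = -0.2120/0.1 = -2.1200
ω₂ (FR) = (vx + vy + k·ωz)/r = -0.1880/0.1 = -1.8800
ω₃ (RL) = (vx + vy − k·ωz)/r = -0.0120/0.1 = -0.1200
ω₄ (RR) = (vx − vy + k·ωz)/r = -0.3880/0.1 = -3.8800

(-2.1200, -1.8800, -0.1200, -3.8800)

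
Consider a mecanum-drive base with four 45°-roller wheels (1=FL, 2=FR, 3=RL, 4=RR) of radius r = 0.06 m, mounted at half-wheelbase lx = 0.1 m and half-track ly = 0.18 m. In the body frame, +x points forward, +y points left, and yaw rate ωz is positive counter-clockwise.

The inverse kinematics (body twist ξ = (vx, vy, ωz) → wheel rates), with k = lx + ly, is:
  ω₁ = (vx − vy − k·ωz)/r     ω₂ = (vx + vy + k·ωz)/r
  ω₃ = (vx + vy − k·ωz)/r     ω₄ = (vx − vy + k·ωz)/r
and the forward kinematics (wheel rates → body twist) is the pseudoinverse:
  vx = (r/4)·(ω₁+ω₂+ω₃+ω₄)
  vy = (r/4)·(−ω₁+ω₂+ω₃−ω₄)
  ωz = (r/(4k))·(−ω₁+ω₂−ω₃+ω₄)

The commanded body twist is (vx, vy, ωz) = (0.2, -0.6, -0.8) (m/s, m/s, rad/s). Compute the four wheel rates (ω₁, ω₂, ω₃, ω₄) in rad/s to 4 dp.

k = lx + ly = 0.1 + 0.18 = 0.2800;  k·ωz = 0.2800·-0.8 = -0.2240
ω₁ (FL) = (vx − vy − k·ωz)/r = 1.0240/0.06 = 17.0667
ω₂ (FR) = (vx + vy + k·ωz)/r = -0.6240/0.06 = -10.4000
ω₃ (RL) = (vx + vy − k·ωz)/r = -0.1760/0.06 = -2.9333
ω₄ (RR) = (vx − vy + k·ωz)/r = 0.5760/0.06 = 9.6000

(17.0667, -10.4000, -2.9333, 9.6000)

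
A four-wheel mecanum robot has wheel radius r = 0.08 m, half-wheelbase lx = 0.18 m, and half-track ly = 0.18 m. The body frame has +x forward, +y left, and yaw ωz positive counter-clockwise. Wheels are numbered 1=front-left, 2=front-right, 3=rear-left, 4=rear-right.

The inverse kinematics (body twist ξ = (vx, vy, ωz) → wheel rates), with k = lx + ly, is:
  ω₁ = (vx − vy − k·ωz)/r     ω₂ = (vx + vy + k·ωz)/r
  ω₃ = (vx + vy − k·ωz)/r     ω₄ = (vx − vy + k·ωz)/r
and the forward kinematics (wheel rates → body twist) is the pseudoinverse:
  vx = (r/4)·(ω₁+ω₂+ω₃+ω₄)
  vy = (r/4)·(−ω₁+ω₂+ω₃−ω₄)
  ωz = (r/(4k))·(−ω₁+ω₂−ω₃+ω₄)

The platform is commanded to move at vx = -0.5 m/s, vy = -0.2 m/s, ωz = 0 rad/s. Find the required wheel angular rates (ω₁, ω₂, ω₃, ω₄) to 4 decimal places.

(-3.7500, -8.7500, -8.7500, -3.7500)

k = lx + ly = 0.18 + 0.18 = 0.3600;  k·ωz = 0.3600·0 = 0.0000
ω₁ (FL) = (vx − vy − k·ωz)/r = -0.3000/0.08 = -3.7500
ω₂ (FR) = (vx + vy + k·ωz)/r = -0.7000/0.08 = -8.7500
ω₃ (RL) = (vx + vy − k·ωz)/r = -0.7000/0.08 = -8.7500
ω₄ (RR) = (vx − vy + k·ωz)/r = -0.3000/0.08 = -3.7500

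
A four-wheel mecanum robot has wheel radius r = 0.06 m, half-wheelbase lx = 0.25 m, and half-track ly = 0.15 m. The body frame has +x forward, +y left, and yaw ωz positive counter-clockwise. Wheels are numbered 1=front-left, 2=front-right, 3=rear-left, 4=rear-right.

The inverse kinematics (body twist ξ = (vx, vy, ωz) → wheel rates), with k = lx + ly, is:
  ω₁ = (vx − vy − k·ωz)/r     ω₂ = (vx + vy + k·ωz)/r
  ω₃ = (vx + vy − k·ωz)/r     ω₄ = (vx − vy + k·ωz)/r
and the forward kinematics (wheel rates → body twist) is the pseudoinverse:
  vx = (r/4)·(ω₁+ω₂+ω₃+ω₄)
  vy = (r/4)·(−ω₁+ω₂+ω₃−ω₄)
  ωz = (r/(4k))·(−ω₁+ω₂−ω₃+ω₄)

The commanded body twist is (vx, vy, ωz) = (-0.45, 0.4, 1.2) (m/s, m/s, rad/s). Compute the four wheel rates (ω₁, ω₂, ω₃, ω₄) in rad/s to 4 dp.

k = lx + ly = 0.25 + 0.15 = 0.4000;  k·ωz = 0.4000·1.2 = 0.4800
ω₁ (FL) = (vx − vy − k·ωz)/r = -1.3300/0.06 = -22.1667
ω₂ (FR) = (vx + vy + k·ωz)/r = 0.4300/0.06 = 7.1667
ω₃ (RL) = (vx + vy − k·ωz)/r = -0.5300/0.06 = -8.8333
ω₄ (RR) = (vx − vy + k·ωz)/r = -0.3700/0.06 = -6.1667

(-22.1667, 7.1667, -8.8333, -6.1667)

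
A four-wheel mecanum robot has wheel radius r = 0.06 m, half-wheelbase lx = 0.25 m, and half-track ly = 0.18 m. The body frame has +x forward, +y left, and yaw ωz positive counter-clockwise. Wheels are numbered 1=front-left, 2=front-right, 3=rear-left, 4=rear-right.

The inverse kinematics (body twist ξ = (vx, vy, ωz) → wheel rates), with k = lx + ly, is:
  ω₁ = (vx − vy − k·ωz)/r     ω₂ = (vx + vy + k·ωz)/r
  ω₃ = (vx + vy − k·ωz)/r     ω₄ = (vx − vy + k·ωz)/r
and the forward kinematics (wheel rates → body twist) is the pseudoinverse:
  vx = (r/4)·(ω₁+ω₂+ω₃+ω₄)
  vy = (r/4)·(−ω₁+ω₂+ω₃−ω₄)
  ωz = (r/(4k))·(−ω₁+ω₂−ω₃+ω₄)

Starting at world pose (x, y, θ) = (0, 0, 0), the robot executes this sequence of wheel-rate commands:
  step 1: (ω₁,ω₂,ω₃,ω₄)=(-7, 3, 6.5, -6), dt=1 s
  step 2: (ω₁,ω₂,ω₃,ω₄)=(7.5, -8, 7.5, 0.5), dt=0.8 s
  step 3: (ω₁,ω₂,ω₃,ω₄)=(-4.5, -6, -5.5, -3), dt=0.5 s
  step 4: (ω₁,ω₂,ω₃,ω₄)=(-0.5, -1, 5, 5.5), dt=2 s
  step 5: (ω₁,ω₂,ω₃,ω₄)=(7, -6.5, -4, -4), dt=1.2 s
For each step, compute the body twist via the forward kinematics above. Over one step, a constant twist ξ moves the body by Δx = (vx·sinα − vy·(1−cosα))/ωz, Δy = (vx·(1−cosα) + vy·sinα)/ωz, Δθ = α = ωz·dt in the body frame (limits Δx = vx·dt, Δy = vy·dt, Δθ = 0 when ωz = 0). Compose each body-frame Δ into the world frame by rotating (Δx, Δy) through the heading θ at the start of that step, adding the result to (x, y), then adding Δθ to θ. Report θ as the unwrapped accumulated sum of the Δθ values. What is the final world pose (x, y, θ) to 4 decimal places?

step 1: ξ=(vx,vy,ωz)=(-0.0525, 0.3375, -0.0872), dt=1.0 → body Δ=(-0.0377, 0.3394, -0.0872) → world pose (-0.0377, 0.3394, -0.0872)
step 2: ξ=(vx,vy,ωz)=(0.1125, -0.1275, -0.7849), dt=0.8 → body Δ=(0.0532, -0.1228, -0.6279) → world pose (0.0046, 0.2124, -0.7151)
step 3: ξ=(vx,vy,ωz)=(-0.2850, -0.0600, 0.0349), dt=0.5 → body Δ=(-0.1422, -0.0312, 0.0174) → world pose (-0.1233, 0.2821, -0.6977)
step 4: ξ=(vx,vy,ωz)=(0.1350, -0.0150, 0.0000), dt=2.0 → body Δ=(0.2700, -0.0300, 0.0000) → world pose (0.0644, 0.0856, -0.6977)
step 5: ξ=(vx,vy,ωz)=(-0.1125, -0.2025, -0.4709), dt=1.2 → body Δ=(-0.1948, -0.1931, -0.5651) → world pose (-0.2090, 0.0628, -1.2628)

(-0.2090, 0.0628, -1.2628)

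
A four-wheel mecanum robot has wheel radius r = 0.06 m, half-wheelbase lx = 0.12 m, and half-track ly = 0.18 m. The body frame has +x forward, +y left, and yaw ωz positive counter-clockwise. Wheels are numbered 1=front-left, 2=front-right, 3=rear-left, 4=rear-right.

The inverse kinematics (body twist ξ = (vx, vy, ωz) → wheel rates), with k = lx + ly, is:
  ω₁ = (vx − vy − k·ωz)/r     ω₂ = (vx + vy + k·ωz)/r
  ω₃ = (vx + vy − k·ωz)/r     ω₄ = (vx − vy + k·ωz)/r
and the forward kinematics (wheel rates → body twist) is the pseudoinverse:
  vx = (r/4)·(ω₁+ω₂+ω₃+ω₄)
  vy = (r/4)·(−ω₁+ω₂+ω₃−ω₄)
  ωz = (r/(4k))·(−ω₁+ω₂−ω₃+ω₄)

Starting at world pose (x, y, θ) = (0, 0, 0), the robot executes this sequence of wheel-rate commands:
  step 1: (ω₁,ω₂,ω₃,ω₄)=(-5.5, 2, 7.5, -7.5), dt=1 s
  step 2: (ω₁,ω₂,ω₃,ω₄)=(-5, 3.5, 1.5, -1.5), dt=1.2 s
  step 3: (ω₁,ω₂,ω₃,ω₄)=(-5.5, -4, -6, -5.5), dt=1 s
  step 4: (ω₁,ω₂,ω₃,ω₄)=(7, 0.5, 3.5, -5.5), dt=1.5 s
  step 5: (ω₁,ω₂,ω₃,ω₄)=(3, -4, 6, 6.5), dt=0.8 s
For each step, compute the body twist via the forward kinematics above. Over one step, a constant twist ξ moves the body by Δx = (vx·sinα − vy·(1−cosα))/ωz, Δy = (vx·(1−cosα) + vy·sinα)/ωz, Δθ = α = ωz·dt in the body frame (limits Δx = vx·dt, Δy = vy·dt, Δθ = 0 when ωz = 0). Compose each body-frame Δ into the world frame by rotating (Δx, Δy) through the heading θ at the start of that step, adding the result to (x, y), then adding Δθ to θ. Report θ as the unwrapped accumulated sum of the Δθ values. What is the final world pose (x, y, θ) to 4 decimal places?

(-0.1990, 0.3878, -1.3675)

step 1: ξ=(vx,vy,ωz)=(-0.0525, 0.3375, -0.3750), dt=1.0 → body Δ=(0.0113, 0.3394, -0.3750) → world pose (0.0113, 0.3394, -0.3750)
step 2: ξ=(vx,vy,ωz)=(-0.0225, 0.1725, 0.2750), dt=1.2 → body Δ=(-0.0604, 0.1988, 0.3300) → world pose (0.0279, 0.5465, -0.0450)
step 3: ξ=(vx,vy,ωz)=(-0.3150, 0.0150, 0.1000), dt=1.0 → body Δ=(-0.3152, -0.0008, 0.1000) → world pose (-0.2870, 0.5599, 0.0550)
step 4: ξ=(vx,vy,ωz)=(0.0825, 0.0375, -0.7750), dt=1.5 → body Δ=(0.1269, -0.0198, -1.1625) → world pose (-0.1592, 0.5472, -1.1075)
step 5: ξ=(vx,vy,ωz)=(0.1725, -0.1125, -0.3250), dt=0.8 → body Δ=(0.1248, -0.1068, -0.2600) → world pose (-0.1990, 0.3878, -1.3675)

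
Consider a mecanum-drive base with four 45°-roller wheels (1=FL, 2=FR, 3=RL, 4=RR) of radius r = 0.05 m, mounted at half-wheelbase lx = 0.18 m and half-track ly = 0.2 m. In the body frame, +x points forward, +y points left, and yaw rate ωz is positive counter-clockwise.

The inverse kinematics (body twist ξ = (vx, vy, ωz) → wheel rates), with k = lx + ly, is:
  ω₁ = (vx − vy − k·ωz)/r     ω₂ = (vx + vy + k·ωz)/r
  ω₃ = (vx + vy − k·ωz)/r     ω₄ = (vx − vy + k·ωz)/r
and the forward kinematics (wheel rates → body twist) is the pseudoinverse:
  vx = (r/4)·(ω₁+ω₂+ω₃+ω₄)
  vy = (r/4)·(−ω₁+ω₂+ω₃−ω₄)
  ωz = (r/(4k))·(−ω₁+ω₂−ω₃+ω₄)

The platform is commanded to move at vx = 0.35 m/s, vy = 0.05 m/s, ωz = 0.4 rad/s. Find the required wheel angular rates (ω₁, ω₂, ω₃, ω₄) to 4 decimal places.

k = lx + ly = 0.18 + 0.2 = 0.3800;  k·ωz = 0.3800·0.4 = 0.1520
ω₁ (FL) = (vx − vy − k·ωz)/r = 0.1480/0.05 = 2.9600
ω₂ (FR) = (vx + vy + k·ωz)/r = 0.5520/0.05 = 11.0400
ω₃ (RL) = (vx + vy − k·ωz)/r = 0.2480/0.05 = 4.9600
ω₄ (RR) = (vx − vy + k·ωz)/r = 0.4520/0.05 = 9.0400

(2.9600, 11.0400, 4.9600, 9.0400)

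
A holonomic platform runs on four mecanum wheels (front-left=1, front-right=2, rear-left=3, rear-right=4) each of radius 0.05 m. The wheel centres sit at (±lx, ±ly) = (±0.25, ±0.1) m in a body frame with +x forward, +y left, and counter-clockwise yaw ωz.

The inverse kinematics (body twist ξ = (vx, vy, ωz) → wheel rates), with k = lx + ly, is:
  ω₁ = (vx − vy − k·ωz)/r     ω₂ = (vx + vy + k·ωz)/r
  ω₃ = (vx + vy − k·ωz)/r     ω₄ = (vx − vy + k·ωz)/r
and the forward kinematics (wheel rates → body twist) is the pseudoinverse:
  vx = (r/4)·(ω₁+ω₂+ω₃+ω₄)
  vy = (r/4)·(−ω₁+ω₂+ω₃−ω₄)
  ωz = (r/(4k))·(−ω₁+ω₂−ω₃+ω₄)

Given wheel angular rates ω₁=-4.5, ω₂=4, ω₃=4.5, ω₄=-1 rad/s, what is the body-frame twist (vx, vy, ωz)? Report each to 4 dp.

(0.0375, 0.1750, 0.1071)

k = lx + ly = 0.25 + 0.1 = 0.3500
ω₁+ω₂+ω₃+ω₄ = 3.0000  →  vx = (0.05/4)·3.0000 = 0.0375
−ω₁+ω₂+ω₃−ω₄ = 14.0000  →  vy = (0.05/4)·14.0000 = 0.1750
−ω₁+ω₂−ω₃+ω₄ = 3.0000  →  ωz = (0.05/1.4000)·3.0000 = 0.1071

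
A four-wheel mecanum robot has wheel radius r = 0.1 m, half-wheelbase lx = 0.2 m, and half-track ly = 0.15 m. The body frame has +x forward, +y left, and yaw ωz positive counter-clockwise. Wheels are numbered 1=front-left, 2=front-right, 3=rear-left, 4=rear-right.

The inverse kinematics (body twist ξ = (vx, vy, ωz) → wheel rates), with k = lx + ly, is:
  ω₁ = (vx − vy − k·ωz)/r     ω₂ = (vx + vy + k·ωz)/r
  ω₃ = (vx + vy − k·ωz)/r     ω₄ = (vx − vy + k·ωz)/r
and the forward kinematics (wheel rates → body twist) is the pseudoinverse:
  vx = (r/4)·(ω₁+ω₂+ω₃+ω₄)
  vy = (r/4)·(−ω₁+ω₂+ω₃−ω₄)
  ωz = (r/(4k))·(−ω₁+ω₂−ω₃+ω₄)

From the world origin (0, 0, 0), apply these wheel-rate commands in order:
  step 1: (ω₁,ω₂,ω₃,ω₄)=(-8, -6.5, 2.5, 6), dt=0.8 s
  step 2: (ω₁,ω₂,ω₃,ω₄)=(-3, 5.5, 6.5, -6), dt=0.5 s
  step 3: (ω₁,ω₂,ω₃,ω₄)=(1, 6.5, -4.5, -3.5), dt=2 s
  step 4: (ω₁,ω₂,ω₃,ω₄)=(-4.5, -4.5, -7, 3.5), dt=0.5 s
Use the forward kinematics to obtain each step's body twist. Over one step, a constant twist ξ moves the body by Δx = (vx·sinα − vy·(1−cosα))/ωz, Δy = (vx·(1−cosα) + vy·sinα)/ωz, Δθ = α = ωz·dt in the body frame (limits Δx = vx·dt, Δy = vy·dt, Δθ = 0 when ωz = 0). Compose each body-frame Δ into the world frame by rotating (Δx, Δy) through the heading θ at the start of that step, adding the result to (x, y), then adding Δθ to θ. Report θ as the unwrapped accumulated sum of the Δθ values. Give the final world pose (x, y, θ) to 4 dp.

step 1: ξ=(vx,vy,ωz)=(-0.1500, -0.0500, 0.3571), dt=0.8 → body Δ=(-0.1127, -0.0565, 0.2857) → world pose (-0.1127, -0.0565, 0.2857)
step 2: ξ=(vx,vy,ωz)=(0.0750, 0.5250, -0.2857), dt=0.5 → body Δ=(0.0561, 0.2589, -0.1429) → world pose (-0.1319, 0.2078, 0.1429)
step 3: ξ=(vx,vy,ωz)=(-0.0125, 0.1125, 0.4643), dt=2.0 → body Δ=(-0.1187, 0.1832, 0.9286) → world pose (-0.2755, 0.3722, 1.0714)
step 4: ξ=(vx,vy,ωz)=(-0.3125, -0.2625, 0.7500), dt=0.5 → body Δ=(-0.1283, -0.1572, 0.3750) → world pose (-0.1989, 0.1843, 1.4464)

(-0.1989, 0.1843, 1.4464)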